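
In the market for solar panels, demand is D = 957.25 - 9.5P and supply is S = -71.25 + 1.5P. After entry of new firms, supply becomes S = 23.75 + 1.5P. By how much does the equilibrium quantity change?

ΔQ = 1805/22

Original equilibrium: P* = 93.5, Q* = 69.
New equilibrium: 957.25 - 9.5P = 23.75 + 1.5P, so 933.5 = 11P and P' = 1867/22; Q' = 957.25 − 9.5(1867/22) = 3323/22.
Change in quantity: 3323/22 − 69 = 1805/22.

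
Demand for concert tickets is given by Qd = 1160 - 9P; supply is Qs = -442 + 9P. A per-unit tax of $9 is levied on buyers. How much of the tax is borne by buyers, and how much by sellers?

Pre-tax equilibrium: P* = 89, Q* = 359.
Tax on buyers shifts demand to Qd = 1160 − 9(P + 9) = 1079 - 9P.
1079 - 9P = -442 + 9P gives seller price Ps = 84.5; buyers pay Pb = 84.5 + 9 = 93.5.
New quantity: Q = 1160 − 9(93.5) = 318.5.
Buyer burden = 93.5 − 89 = 4.5; seller burden = 89 − 84.5 = 4.5.

Buyers bear $4.5, sellers bear $4.5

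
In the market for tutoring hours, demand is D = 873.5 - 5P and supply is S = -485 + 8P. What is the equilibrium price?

P* = 104.5

Set D = S: 873.5 - 5P = -485 + 8P.
1358.5 = 13P, so P* = 104.5.
Q* = 873.5 − 5(104.5) = 351.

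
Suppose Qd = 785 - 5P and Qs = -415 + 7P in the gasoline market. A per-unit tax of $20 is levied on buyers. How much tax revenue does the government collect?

Pre-tax equilibrium: P* = 100, Q* = 285.
Tax on buyers shifts demand to Qd = 785 − 5(P + 20) = 685 - 5P.
685 - 5P = -415 + 7P gives seller price Ps = 275/3; buyers pay Pb = 275/3 + 20 = 335/3.
New quantity: Q = 785 − 5(335/3) = 680/3.
Revenue = 20 × 680/3 = 13600/3.

Tax revenue = 13600/3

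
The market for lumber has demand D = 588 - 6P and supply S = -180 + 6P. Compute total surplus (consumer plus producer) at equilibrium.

Total surplus = 6936

Equilibrium: 588 - 6P = -180 + 6P gives P* = 64, Q* = 204.
Demand choke price: P = 98; supply starts at P = 30.
CS = ½(98 − 64)(204) = 3468; PS = ½(64 − 30)(204) = 3468.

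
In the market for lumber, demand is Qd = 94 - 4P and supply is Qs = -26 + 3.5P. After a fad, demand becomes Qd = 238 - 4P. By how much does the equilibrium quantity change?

ΔQ = 67.2

Original equilibrium: P* = 16, Q* = 30.
New equilibrium: 238 - 4P = -26 + 3.5P, so 264 = 7.5P and P' = 35.2; Q' = 238 − 4(35.2) = 97.2.
Change in quantity: 97.2 − 30 = 67.2.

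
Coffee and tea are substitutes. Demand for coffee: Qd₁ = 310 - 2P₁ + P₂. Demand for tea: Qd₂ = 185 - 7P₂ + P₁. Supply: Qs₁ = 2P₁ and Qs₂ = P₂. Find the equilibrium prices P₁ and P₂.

Market 1: 310 - 2P₁ + P₂ = 2P₁ → 4P₁ - P₂ = 310.
Market 2: 8P₂ - P₁ = 185.
Eliminating P₂: 8×(1) + 1×(2) gives 31P₁ = 2665, so P₁ = 2665/31.
Back-substitute into (2): P₂ = (185 + 1×2665/31) / 8 = 1050/31.

P₁ = 2665/31, P₂ = 1050/31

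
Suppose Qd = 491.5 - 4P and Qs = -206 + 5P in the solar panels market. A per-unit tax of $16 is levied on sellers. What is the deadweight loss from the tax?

Deadweight loss = 2560/9

Pre-tax equilibrium: P* = 77.5, Q* = 181.5.
Tax on sellers shifts supply to Qs = -206 + 5(P − 16) = -286 + 5P.
491.5 - 4P = -286 + 5P gives buyer price Pb = 1555/18; sellers receive Ps = 1555/18 − 16 = 1267/18.
New quantity: Q = 491.5 − 4(1555/18) = 2627/18.
DWL = ½ × 16 × (181.5 − 2627/18) = 2560/9.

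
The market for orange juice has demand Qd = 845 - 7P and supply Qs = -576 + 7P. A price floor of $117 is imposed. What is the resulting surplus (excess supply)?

Surplus = 217

Equilibrium price would be P* = 101.5, so the floor at 117 binds.
At P = 117: Qd = 26, Qs = 243.
Surplus = 243 − 26 = 217.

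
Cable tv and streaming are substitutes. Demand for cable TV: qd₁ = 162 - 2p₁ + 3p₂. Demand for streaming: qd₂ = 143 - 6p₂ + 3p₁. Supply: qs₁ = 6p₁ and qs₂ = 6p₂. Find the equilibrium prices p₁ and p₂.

p₁ = 791/29, p₂ = 1630/87

Market 1: 162 - 2p₁ + 3p₂ = 6p₁ → 8p₁ - 3p₂ = 162.
Market 2: 12p₂ - 3p₁ = 143.
Eliminating p₂: 12×(1) + 3×(2) gives 87p₁ = 2373, so p₁ = 791/29.
Back-substitute into (2): p₂ = (143 + 3×791/29) / 12 = 1630/87.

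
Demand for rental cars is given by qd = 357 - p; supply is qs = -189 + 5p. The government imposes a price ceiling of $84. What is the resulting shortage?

Shortage = 42

Equilibrium price would be p* = 91, so the ceiling at 84 binds.
At p = 84: qd = 357 − 1(84) = 273, qs = -189 + 5(84) = 231.
Shortage = 273 − 231 = 42.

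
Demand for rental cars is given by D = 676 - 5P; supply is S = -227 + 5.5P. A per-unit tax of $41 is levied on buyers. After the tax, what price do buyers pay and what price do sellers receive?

Buyers pay 2257/21, sellers receive 1396/21

Pre-tax equilibrium: P* = 86, Q* = 246.
Tax on buyers shifts demand to D = 676 − 5(P + 41) = 471 - 5P.
471 - 5P = -227 + 5.5P gives seller price Ps = 1396/21; buyers pay Pb = 1396/21 + 41 = 2257/21.
New quantity: Q = 676 − 5(2257/21) = 2911/21.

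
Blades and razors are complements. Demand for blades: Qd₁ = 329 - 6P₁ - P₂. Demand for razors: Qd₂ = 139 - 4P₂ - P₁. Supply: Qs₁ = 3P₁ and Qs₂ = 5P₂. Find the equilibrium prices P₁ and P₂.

Market 1: 329 - 6P₁ - P₂ = 3P₁ → 9P₁ + P₂ = 329.
Market 2: 9P₂ + P₁ = 139.
Eliminating P₂: 9×(1) − 1×(2) gives 80P₁ = 2822, so P₁ = 35.275.
Back-substitute into (2): P₂ = (139 − 1×35.275) / 9 = 11.525.

P₁ = 35.275, P₂ = 11.525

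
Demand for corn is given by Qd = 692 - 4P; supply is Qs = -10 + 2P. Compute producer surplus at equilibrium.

Producer surplus = 12544

Equilibrium: 692 - 4P = -10 + 2P gives P* = 117, Q* = 224.
Supply starts at P = 5 (where Qs = 0).
PS = ½(117 − 5)(224) = 12544.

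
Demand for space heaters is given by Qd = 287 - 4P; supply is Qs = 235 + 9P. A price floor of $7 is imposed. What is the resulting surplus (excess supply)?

Equilibrium price would be P* = 4, so the floor at 7 binds.
At P = 7: Qd = 259, Qs = 298.
Surplus = 298 − 259 = 39.

Surplus = 39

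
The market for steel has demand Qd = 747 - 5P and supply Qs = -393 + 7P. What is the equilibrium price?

P* = 95

Set Qd = Qs: 747 - 5P = -393 + 7P.
1140 = 12P, so P* = 95.
Q* = 747 − 5(95) = 272.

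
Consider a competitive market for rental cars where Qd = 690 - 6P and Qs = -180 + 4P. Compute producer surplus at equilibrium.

Producer surplus = 3528

Equilibrium: 690 - 6P = -180 + 4P gives P* = 87, Q* = 168.
Supply starts at P = 45 (where Qs = 0).
PS = ½(87 − 45)(168) = 3528.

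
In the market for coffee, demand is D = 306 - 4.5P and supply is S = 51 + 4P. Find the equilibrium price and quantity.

P* = 30, Q* = 171

Set D = S: 306 - 4.5P = 51 + 4P.
255 = 8.5P, so P* = 30.
Q* = 306 − 4.5(30) = 171.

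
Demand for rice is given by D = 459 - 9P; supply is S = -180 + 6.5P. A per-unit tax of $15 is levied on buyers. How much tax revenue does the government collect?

Tax revenue = 14580/31

Pre-tax equilibrium: P* = 1278/31, Q* = 2727/31.
Tax on buyers shifts demand to D = 459 − 9(P + 15) = 324 - 9P.
324 - 9P = -180 + 6.5P gives seller price Ps = 1008/31; buyers pay Pb = 1008/31 + 15 = 1473/31.
New quantity: Q = 459 − 9(1473/31) = 972/31.
Revenue = 15 × 972/31 = 14580/31.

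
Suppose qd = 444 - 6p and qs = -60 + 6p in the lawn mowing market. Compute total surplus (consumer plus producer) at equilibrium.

Equilibrium: 444 - 6p = -60 + 6p gives p* = 42, q* = 192.
Demand choke price: p = 74; supply starts at p = 10.
CS = ½(74 − 42)(192) = 3072; PS = ½(42 − 10)(192) = 3072.

Total surplus = 6144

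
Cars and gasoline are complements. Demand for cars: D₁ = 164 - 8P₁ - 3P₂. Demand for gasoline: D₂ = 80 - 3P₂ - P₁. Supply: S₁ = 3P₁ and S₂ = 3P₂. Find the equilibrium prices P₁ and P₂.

Market 1: 164 - 8P₁ - 3P₂ = 3P₁ → 11P₁ + 3P₂ = 164.
Market 2: 6P₂ + P₁ = 80.
Eliminating P₂: 6×(1) − 3×(2) gives 63P₁ = 744, so P₁ = 248/21.
Back-substitute into (2): P₂ = (80 − 1×248/21) / 6 = 716/63.

P₁ = 248/21, P₂ = 716/63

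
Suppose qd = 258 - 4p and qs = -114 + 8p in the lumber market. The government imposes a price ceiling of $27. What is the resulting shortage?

Equilibrium price would be p* = 31, so the ceiling at 27 binds.
At p = 27: qd = 258 − 4(27) = 150, qs = -114 + 8(27) = 102.
Shortage = 150 − 102 = 48.

Shortage = 48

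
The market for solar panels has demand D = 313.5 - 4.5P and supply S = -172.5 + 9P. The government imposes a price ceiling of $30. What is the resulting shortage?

Shortage = 81

Equilibrium price would be P* = 36, so the ceiling at 30 binds.
At P = 30: D = 313.5 − 4.5(30) = 178.5, S = -172.5 + 9(30) = 97.5.
Shortage = 178.5 − 97.5 = 81.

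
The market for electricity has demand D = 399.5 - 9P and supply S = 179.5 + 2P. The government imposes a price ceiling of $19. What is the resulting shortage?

Equilibrium price would be P* = 20, so the ceiling at 19 binds.
At P = 19: D = 399.5 − 9(19) = 228.5, S = 179.5 + 2(19) = 217.5.
Shortage = 228.5 − 217.5 = 11.

Shortage = 11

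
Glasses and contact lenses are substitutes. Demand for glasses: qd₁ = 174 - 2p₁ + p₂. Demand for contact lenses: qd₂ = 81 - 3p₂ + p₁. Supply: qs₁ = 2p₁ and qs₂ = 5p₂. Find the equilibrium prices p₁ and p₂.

p₁ = 1473/31, p₂ = 498/31

Market 1: 174 - 2p₁ + p₂ = 2p₁ → 4p₁ - p₂ = 174.
Market 2: 8p₂ - p₁ = 81.
Eliminating p₂: 8×(1) + 1×(2) gives 31p₁ = 1473, so p₁ = 1473/31.
Back-substitute into (2): p₂ = (81 + 1×1473/31) / 8 = 498/31.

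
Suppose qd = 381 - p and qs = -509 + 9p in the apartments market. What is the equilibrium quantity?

q* = 292

Set qd = qs: 381 - p = -509 + 9p.
890 = 10p, so p* = 89.
q* = 381 − 1(89) = 292.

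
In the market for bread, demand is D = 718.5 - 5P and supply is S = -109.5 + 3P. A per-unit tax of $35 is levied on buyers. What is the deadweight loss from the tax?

Pre-tax equilibrium: P* = 103.5, Q* = 201.
Tax on buyers shifts demand to D = 718.5 − 5(P + 35) = 543.5 - 5P.
543.5 - 5P = -109.5 + 3P gives seller price Ps = 81.625; buyers pay Pb = 81.625 + 35 = 116.625.
New quantity: Q = 718.5 − 5(116.625) = 135.375.
DWL = ½ × 35 × (201 − 135.375) = 1148.4375.

Deadweight loss = 1148.4375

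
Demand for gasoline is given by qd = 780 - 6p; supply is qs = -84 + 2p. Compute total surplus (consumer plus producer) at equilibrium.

Total surplus = 5808

Equilibrium: 780 - 6p = -84 + 2p gives p* = 108, q* = 132.
Demand choke price: p = 130; supply starts at p = 42.
CS = ½(130 − 108)(132) = 1452; PS = ½(108 − 42)(132) = 4356.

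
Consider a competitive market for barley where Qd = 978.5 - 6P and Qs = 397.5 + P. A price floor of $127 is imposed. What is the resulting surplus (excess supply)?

Surplus = 308

Equilibrium price would be P* = 83, so the floor at 127 binds.
At P = 127: Qd = 216.5, Qs = 524.5.
Surplus = 524.5 − 216.5 = 308.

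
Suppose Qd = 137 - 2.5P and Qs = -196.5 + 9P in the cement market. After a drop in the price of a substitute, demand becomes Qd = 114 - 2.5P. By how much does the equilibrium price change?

ΔP = -2

Original equilibrium: P* = 29, Q* = 64.5.
New equilibrium: 114 - 2.5P = -196.5 + 9P, so 310.5 = 11.5P and P' = 27; Q' = 114 − 2.5(27) = 46.5.
Change in price: 27 − 29 = -2.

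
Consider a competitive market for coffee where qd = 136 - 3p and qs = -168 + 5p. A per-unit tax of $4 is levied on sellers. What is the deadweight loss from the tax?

Pre-tax equilibrium: p* = 38, q* = 22.
Tax on sellers shifts supply to qs = -168 + 5(p − 4) = -188 + 5p.
136 - 3p = -188 + 5p gives buyer price pb = 40.5; sellers receive ps = 40.5 − 4 = 36.5.
New quantity: q = 136 − 3(40.5) = 14.5.
DWL = ½ × 4 × (22 − 14.5) = 15.

Deadweight loss = 15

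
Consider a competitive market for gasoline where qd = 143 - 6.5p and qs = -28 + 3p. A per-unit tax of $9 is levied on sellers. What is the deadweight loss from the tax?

Deadweight loss = 3159/38

Pre-tax equilibrium: p* = 18, q* = 26.
Tax on sellers shifts supply to qs = -28 + 3(p − 9) = -55 + 3p.
143 - 6.5p = -55 + 3p gives buyer price pb = 396/19; sellers receive ps = 396/19 − 9 = 225/19.
New quantity: q = 143 − 6.5(396/19) = 143/19.
DWL = ½ × 9 × (26 − 143/19) = 3159/38.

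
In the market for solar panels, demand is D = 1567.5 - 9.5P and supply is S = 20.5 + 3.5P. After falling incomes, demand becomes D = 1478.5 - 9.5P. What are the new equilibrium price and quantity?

Original equilibrium: P* = 119, Q* = 437.
New equilibrium: 1478.5 - 9.5P = 20.5 + 3.5P, so 1458 = 13P and P' = 1458/13; Q' = 1478.5 − 9.5(1458/13) = 10739/26.

P' = 1458/13, Q' = 10739/26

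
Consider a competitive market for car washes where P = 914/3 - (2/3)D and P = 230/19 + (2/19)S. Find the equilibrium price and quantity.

Set the two price expressions equal: 914/3 - (2/3)Q = 230/19 + (2/19)Q.
16676/57 = (44/57)Q, so Q* = 379.
P* = 914/3 − (2/3)(379) = 52.

P* = 52, Q* = 379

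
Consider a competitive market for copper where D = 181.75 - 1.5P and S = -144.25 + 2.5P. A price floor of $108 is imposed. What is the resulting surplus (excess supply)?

Equilibrium price would be P* = 81.5, so the floor at 108 binds.
At P = 108: D = 19.75, S = 125.75.
Surplus = 125.75 − 19.75 = 106.

Surplus = 106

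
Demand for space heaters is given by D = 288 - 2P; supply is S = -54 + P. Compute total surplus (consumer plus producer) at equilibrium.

Equilibrium: 288 - 2P = -54 + P gives P* = 114, Q* = 60.
Demand choke price: P = 144; supply starts at P = 54.
CS = ½(144 − 114)(60) = 900; PS = ½(114 − 54)(60) = 1800.

Total surplus = 2700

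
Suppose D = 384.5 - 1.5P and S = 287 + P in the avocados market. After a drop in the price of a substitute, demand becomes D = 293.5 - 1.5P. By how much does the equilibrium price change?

ΔP = -36.4

Original equilibrium: P* = 39, Q* = 326.
New equilibrium: 293.5 - 1.5P = 287 + P, so 6.5 = 2.5P and P' = 2.6; Q' = 293.5 − 1.5(2.6) = 289.6.
Change in price: 2.6 − 39 = -36.4.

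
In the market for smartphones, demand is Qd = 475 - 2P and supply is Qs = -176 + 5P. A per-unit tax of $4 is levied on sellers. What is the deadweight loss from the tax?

Pre-tax equilibrium: P* = 93, Q* = 289.
Tax on sellers shifts supply to Qs = -176 + 5(P − 4) = -196 + 5P.
475 - 2P = -196 + 5P gives buyer price Pb = 671/7; sellers receive Ps = 671/7 − 4 = 643/7.
New quantity: Q = 475 − 2(671/7) = 1983/7.
DWL = ½ × 4 × (289 − 1983/7) = 80/7.

Deadweight loss = 80/7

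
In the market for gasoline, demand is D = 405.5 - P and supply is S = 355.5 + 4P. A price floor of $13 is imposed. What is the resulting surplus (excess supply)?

Surplus = 15

Equilibrium price would be P* = 10, so the floor at 13 binds.
At P = 13: D = 392.5, S = 407.5.
Surplus = 407.5 − 392.5 = 15.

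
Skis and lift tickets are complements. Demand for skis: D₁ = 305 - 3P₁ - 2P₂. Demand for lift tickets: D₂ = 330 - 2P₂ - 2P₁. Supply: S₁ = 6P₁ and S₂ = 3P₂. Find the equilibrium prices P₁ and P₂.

Market 1: 305 - 3P₁ - 2P₂ = 6P₁ → 9P₁ + 2P₂ = 305.
Market 2: 5P₂ + 2P₁ = 330.
Eliminating P₂: 5×(1) − 2×(2) gives 41P₁ = 865, so P₁ = 865/41.
Back-substitute into (2): P₂ = (330 − 2×865/41) / 5 = 2360/41.

P₁ = 865/41, P₂ = 2360/41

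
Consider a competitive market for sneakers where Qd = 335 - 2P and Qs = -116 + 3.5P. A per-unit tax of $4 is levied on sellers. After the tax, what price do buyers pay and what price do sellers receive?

Buyers pay 930/11, sellers receive 886/11

Pre-tax equilibrium: P* = 82, Q* = 171.
Tax on sellers shifts supply to Qs = -116 + 3.5(P − 4) = -130 + 3.5P.
335 - 2P = -130 + 3.5P gives buyer price Pb = 930/11; sellers receive Ps = 930/11 − 4 = 886/11.
New quantity: Q = 335 − 2(930/11) = 1825/11.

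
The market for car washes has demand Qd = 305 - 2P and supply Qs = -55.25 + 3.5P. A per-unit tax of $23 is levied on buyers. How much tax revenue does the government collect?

Pre-tax equilibrium: P* = 65.5, Q* = 174.
Tax on buyers shifts demand to Qd = 305 − 2(P + 23) = 259 - 2P.
259 - 2P = -55.25 + 3.5P gives seller price Ps = 1257/22; buyers pay Pb = 1257/22 + 23 = 1763/22.
New quantity: Q = 305 − 2(1763/22) = 1592/11.
Revenue = 23 × 1592/11 = 36616/11.

Tax revenue = 36616/11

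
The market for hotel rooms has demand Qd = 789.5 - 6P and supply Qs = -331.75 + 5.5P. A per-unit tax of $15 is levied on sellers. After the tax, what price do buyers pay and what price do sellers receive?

Buyers pay 4815/46, sellers receive 4125/46

Pre-tax equilibrium: P* = 97.5, Q* = 204.5.
Tax on sellers shifts supply to Qs = -331.75 + 5.5(P − 15) = -414.25 + 5.5P.
789.5 - 6P = -414.25 + 5.5P gives buyer price Pb = 4815/46; sellers receive Ps = 4815/46 − 15 = 4125/46.
New quantity: Q = 789.5 − 6(4815/46) = 7427/46.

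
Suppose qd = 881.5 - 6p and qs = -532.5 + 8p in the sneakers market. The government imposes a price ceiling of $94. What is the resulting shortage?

Equilibrium price would be p* = 101, so the ceiling at 94 binds.
At p = 94: qd = 881.5 − 6(94) = 317.5, qs = -532.5 + 8(94) = 219.5.
Shortage = 317.5 − 219.5 = 98.

Shortage = 98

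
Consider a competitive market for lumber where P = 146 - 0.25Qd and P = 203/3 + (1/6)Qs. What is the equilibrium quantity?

Set the two price expressions equal: 146 - 0.25Q = 203/3 + (1/6)Q.
235/3 = (5/12)Q, so Q* = 188.
P* = 146 − (0.25)(188) = 99.

Q* = 188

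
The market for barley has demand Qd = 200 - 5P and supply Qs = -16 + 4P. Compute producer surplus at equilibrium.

Equilibrium: 200 - 5P = -16 + 4P gives P* = 24, Q* = 80.
Supply starts at P = 4 (where Qs = 0).
PS = ½(24 − 4)(80) = 800.

Producer surplus = 800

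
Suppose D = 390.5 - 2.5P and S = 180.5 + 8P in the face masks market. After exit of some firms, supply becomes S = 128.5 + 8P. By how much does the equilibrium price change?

Original equilibrium: P* = 20, Q* = 340.5.
New equilibrium: 390.5 - 2.5P = 128.5 + 8P, so 262 = 10.5P and P' = 524/21; Q' = 390.5 − 2.5(524/21) = 13781/42.
Change in price: 524/21 − 20 = 104/21.

ΔP = 104/21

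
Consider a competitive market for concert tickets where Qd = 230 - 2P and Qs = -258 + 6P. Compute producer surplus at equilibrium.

Producer surplus = 972

Equilibrium: 230 - 2P = -258 + 6P gives P* = 61, Q* = 108.
Supply starts at P = 43 (where Qs = 0).
PS = ½(61 − 43)(108) = 972.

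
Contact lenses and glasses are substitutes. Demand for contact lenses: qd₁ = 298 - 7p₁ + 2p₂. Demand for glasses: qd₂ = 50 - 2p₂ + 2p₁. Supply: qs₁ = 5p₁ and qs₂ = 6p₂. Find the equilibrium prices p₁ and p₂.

p₁ = 27, p₂ = 13

Market 1: 298 - 7p₁ + 2p₂ = 5p₁ → 12p₁ - 2p₂ = 298.
Market 2: 8p₂ - 2p₁ = 50.
Eliminating p₂: 8×(1) + 2×(2) gives 92p₁ = 2484, so p₁ = 27.
Back-substitute into (2): p₂ = (50 + 2×27) / 8 = 13.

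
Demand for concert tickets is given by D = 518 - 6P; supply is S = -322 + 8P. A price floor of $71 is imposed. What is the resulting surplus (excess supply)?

Equilibrium price would be P* = 60, so the floor at 71 binds.
At P = 71: D = 92, S = 246.
Surplus = 246 − 92 = 154.

Surplus = 154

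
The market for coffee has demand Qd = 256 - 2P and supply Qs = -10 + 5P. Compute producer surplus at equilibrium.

Producer surplus = 3240

Equilibrium: 256 - 2P = -10 + 5P gives P* = 38, Q* = 180.
Supply starts at P = 2 (where Qs = 0).
PS = ½(38 − 2)(180) = 3240.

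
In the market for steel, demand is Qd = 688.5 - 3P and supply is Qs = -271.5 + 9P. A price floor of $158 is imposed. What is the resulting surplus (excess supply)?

Equilibrium price would be P* = 80, so the floor at 158 binds.
At P = 158: Qd = 214.5, Qs = 1150.5.
Surplus = 1150.5 − 214.5 = 936.

Surplus = 936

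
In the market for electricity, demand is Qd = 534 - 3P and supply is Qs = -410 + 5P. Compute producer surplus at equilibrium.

Producer surplus = 3240

Equilibrium: 534 - 3P = -410 + 5P gives P* = 118, Q* = 180.
Supply starts at P = 82 (where Qs = 0).
PS = ½(118 − 82)(180) = 3240.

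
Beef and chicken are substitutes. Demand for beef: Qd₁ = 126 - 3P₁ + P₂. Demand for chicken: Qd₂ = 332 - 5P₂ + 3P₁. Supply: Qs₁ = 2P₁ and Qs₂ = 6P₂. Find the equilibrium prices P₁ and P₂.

P₁ = 859/26, P₂ = 1019/26

Market 1: 126 - 3P₁ + P₂ = 2P₁ → 5P₁ - P₂ = 126.
Market 2: 11P₂ - 3P₁ = 332.
Eliminating P₂: 11×(1) + 1×(2) gives 52P₁ = 1718, so P₁ = 859/26.
Back-substitute into (2): P₂ = (332 + 3×859/26) / 11 = 1019/26.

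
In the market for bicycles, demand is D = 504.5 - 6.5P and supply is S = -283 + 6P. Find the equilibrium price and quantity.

Set D = S: 504.5 - 6.5P = -283 + 6P.
787.5 = 12.5P, so P* = 63.
Q* = 504.5 − 6.5(63) = 95.

P* = 63, Q* = 95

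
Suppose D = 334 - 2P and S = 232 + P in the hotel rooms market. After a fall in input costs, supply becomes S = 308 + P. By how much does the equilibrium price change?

Original equilibrium: P* = 34, Q* = 266.
New equilibrium: 334 - 2P = 308 + P, so 26 = 3P and P' = 26/3; Q' = 334 − 2(26/3) = 950/3.
Change in price: 26/3 − 34 = -76/3.

ΔP = -76/3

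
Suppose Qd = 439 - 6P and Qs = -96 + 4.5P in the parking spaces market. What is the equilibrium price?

P* = 1070/21

Set Qd = Qs: 439 - 6P = -96 + 4.5P.
535 = 10.5P, so P* = 1070/21.
Q* = 439 − 6(1070/21) = 933/7.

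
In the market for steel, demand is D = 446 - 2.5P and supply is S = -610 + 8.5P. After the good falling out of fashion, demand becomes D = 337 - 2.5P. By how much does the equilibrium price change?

ΔP = -109/11

Original equilibrium: P* = 96, Q* = 206.
New equilibrium: 337 - 2.5P = -610 + 8.5P, so 947 = 11P and P' = 947/11; Q' = 337 − 2.5(947/11) = 2679/22.
Change in price: 947/11 − 96 = -109/11.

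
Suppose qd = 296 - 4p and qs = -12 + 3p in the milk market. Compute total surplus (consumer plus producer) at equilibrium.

Total surplus = 4200

Equilibrium: 296 - 4p = -12 + 3p gives p* = 44, q* = 120.
Demand choke price: p = 74; supply starts at p = 4.
CS = ½(74 − 44)(120) = 1800; PS = ½(44 − 4)(120) = 2400.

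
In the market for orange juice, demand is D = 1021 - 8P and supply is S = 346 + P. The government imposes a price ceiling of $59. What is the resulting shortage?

Equilibrium price would be P* = 75, so the ceiling at 59 binds.
At P = 59: D = 1021 − 8(59) = 549, S = 346 + 1(59) = 405.
Shortage = 549 − 405 = 144.

Shortage = 144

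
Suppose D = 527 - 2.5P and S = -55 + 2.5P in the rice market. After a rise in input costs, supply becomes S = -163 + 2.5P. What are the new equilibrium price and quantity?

P' = 138, Q' = 182

Original equilibrium: P* = 116.4, Q* = 236.
New equilibrium: 527 - 2.5P = -163 + 2.5P, so 690 = 5P and P' = 138; Q' = 527 − 2.5(138) = 182.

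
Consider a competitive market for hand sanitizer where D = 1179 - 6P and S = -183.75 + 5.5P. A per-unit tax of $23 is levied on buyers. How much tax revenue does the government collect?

Tax revenue = 9246

Pre-tax equilibrium: P* = 118.5, Q* = 468.
Tax on buyers shifts demand to D = 1179 − 6(P + 23) = 1041 - 6P.
1041 - 6P = -183.75 + 5.5P gives seller price Ps = 106.5; buyers pay Pb = 106.5 + 23 = 129.5.
New quantity: Q = 1179 − 6(129.5) = 402.
Revenue = 23 × 402 = 9246.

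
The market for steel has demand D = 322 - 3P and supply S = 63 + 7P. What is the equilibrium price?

P* = 25.9

Set D = S: 322 - 3P = 63 + 7P.
259 = 10P, so P* = 25.9.
Q* = 322 − 3(25.9) = 244.3.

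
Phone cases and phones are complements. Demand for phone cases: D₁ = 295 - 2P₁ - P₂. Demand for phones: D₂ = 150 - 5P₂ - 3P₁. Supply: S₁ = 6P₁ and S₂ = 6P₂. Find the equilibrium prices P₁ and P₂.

P₁ = 619/17, P₂ = 63/17

Market 1: 295 - 2P₁ - P₂ = 6P₁ → 8P₁ + P₂ = 295.
Market 2: 11P₂ + 3P₁ = 150.
Eliminating P₂: 11×(1) − 1×(2) gives 85P₁ = 3095, so P₁ = 619/17.
Back-substitute into (2): P₂ = (150 − 3×619/17) / 11 = 63/17.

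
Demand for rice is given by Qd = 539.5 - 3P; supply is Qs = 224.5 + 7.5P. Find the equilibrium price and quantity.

Set Qd = Qs: 539.5 - 3P = 224.5 + 7.5P.
315 = 10.5P, so P* = 30.
Q* = 539.5 − 3(30) = 449.5.

P* = 30, Q* = 449.5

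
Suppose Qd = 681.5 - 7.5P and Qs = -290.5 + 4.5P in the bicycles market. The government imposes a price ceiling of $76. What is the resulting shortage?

Equilibrium price would be P* = 81, so the ceiling at 76 binds.
At P = 76: Qd = 681.5 − 7.5(76) = 111.5, Qs = -290.5 + 4.5(76) = 51.5.
Shortage = 111.5 − 51.5 = 60.

Shortage = 60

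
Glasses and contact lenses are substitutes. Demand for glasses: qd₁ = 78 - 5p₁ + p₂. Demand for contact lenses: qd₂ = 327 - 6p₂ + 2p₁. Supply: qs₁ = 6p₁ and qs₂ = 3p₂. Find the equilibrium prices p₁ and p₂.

Market 1: 78 - 5p₁ + p₂ = 6p₁ → 11p₁ - p₂ = 78.
Market 2: 9p₂ - 2p₁ = 327.
Eliminating p₂: 9×(1) + 1×(2) gives 97p₁ = 1029, so p₁ = 1029/97.
Back-substitute into (2): p₂ = (327 + 2×1029/97) / 9 = 3753/97.

p₁ = 1029/97, p₂ = 3753/97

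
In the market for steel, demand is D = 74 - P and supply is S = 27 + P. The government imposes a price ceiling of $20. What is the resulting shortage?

Equilibrium price would be P* = 23.5, so the ceiling at 20 binds.
At P = 20: D = 74 − 1(20) = 54, S = 27 + 1(20) = 47.
Shortage = 54 − 47 = 7.

Shortage = 7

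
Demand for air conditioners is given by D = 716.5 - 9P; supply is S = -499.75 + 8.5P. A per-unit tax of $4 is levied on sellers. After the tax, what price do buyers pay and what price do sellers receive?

Pre-tax equilibrium: P* = 69.5, Q* = 91.
Tax on sellers shifts supply to S = -499.75 + 8.5(P − 4) = -533.75 + 8.5P.
716.5 - 9P = -533.75 + 8.5P gives buyer price Pb = 5001/70; sellers receive Ps = 5001/70 − 4 = 4721/70.
New quantity: Q = 716.5 − 9(5001/70) = 2573/35.

Buyers pay 5001/70, sellers receive 4721/70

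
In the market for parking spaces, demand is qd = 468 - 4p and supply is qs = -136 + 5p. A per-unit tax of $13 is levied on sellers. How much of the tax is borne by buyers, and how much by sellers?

Pre-tax equilibrium: p* = 604/9, q* = 1796/9.
Tax on sellers shifts supply to qs = -136 + 5(p − 13) = -201 + 5p.
468 - 4p = -201 + 5p gives buyer price pb = 223/3; sellers receive ps = 223/3 − 13 = 184/3.
New quantity: q = 468 − 4(223/3) = 512/3.
Buyer burden = 223/3 − 604/9 = 65/9; seller burden = 604/9 − 184/3 = 52/9.

Buyers bear 65/9, sellers bear 52/9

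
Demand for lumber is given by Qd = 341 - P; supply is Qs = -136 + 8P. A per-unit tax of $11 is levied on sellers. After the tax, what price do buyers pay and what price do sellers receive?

Pre-tax equilibrium: P* = 53, Q* = 288.
Tax on sellers shifts supply to Qs = -136 + 8(P − 11) = -224 + 8P.
341 - P = -224 + 8P gives buyer price Pb = 565/9; sellers receive Ps = 565/9 − 11 = 466/9.
New quantity: Q = 341 − 1(565/9) = 2504/9.

Buyers pay 565/9, sellers receive 466/9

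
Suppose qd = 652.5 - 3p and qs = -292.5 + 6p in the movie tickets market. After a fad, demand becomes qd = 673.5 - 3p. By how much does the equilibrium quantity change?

Δq = 14

Original equilibrium: p* = 105, q* = 337.5.
New equilibrium: 673.5 - 3p = -292.5 + 6p, so 966 = 9p and p' = 322/3; q' = 673.5 − 3(322/3) = 351.5.
Change in quantity: 351.5 − 337.5 = 14.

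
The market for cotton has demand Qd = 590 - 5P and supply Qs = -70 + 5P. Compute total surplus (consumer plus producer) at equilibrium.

Total surplus = 13520

Equilibrium: 590 - 5P = -70 + 5P gives P* = 66, Q* = 260.
Demand choke price: P = 118; supply starts at P = 14.
CS = ½(118 − 66)(260) = 6760; PS = ½(66 − 14)(260) = 6760.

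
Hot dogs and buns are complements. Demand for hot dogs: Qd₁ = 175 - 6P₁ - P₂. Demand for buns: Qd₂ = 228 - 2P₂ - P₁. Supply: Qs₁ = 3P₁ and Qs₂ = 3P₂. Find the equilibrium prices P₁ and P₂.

Market 1: 175 - 6P₁ - P₂ = 3P₁ → 9P₁ + P₂ = 175.
Market 2: 5P₂ + P₁ = 228.
Eliminating P₂: 5×(1) − 1×(2) gives 44P₁ = 647, so P₁ = 647/44.
Back-substitute into (2): P₂ = (228 − 1×647/44) / 5 = 1877/44.

P₁ = 647/44, P₂ = 1877/44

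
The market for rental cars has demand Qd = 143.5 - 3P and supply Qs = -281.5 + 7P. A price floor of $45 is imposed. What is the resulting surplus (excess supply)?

Surplus = 25

Equilibrium price would be P* = 42.5, so the floor at 45 binds.
At P = 45: Qd = 8.5, Qs = 33.5.
Surplus = 33.5 − 8.5 = 25.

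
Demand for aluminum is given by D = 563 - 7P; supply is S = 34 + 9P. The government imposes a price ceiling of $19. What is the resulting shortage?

Equilibrium price would be P* = 33.0625, so the ceiling at 19 binds.
At P = 19: D = 563 − 7(19) = 430, S = 34 + 9(19) = 205.
Shortage = 430 − 205 = 225.

Shortage = 225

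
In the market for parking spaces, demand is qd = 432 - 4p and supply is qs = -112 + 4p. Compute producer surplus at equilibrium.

Equilibrium: 432 - 4p = -112 + 4p gives p* = 68, q* = 160.
Supply starts at p = 28 (where qs = 0).
PS = ½(68 − 28)(160) = 3200.

Producer surplus = 3200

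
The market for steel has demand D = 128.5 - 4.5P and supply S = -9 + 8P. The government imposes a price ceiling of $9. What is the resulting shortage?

Shortage = 25

Equilibrium price would be P* = 11, so the ceiling at 9 binds.
At P = 9: D = 128.5 − 4.5(9) = 88, S = -9 + 8(9) = 63.
Shortage = 88 − 63 = 25.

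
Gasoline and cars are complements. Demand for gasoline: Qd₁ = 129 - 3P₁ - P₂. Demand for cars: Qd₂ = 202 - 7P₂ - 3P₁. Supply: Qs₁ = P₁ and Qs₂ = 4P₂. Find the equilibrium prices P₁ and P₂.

P₁ = 1217/41, P₂ = 421/41

Market 1: 129 - 3P₁ - P₂ = P₁ → 4P₁ + P₂ = 129.
Market 2: 11P₂ + 3P₁ = 202.
Eliminating P₂: 11×(1) − 1×(2) gives 41P₁ = 1217, so P₁ = 1217/41.
Back-substitute into (2): P₂ = (202 − 3×1217/41) / 11 = 421/41.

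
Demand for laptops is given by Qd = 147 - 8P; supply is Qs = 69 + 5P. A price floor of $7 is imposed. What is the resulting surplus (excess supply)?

Surplus = 13

Equilibrium price would be P* = 6, so the floor at 7 binds.
At P = 7: Qd = 91, Qs = 104.
Surplus = 104 − 91 = 13.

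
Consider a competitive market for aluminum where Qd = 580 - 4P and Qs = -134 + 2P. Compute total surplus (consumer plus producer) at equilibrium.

Total surplus = 4056

Equilibrium: 580 - 4P = -134 + 2P gives P* = 119, Q* = 104.
Demand choke price: P = 145; supply starts at P = 67.
CS = ½(145 − 119)(104) = 1352; PS = ½(119 − 67)(104) = 2704.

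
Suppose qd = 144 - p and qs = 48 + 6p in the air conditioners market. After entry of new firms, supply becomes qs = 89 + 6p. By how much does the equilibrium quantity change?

Δq = 41/7

Original equilibrium: p* = 96/7, q* = 912/7.
New equilibrium: 144 - p = 89 + 6p, so 55 = 7p and p' = 55/7; q' = 144 − 1(55/7) = 953/7.
Change in quantity: 953/7 − 912/7 = 41/7.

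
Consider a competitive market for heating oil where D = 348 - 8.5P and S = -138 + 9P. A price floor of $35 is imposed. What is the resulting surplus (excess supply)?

Surplus = 126.5

Equilibrium price would be P* = 972/35, so the floor at 35 binds.
At P = 35: D = 50.5, S = 177.
Surplus = 177 − 50.5 = 126.5.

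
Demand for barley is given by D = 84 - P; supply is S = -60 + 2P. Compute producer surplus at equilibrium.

Equilibrium: 84 - P = -60 + 2P gives P* = 48, Q* = 36.
Supply starts at P = 30 (where S = 0).
PS = ½(48 − 30)(36) = 324.

Producer surplus = 324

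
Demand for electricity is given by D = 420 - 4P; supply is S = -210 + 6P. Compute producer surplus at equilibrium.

Producer surplus = 2352

Equilibrium: 420 - 4P = -210 + 6P gives P* = 63, Q* = 168.
Supply starts at P = 35 (where S = 0).
PS = ½(63 − 35)(168) = 2352.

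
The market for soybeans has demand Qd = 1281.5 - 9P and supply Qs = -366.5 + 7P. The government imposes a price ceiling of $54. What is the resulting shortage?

Equilibrium price would be P* = 103, so the ceiling at 54 binds.
At P = 54: Qd = 1281.5 − 9(54) = 795.5, Qs = -366.5 + 7(54) = 11.5.
Shortage = 795.5 − 11.5 = 784.

Shortage = 784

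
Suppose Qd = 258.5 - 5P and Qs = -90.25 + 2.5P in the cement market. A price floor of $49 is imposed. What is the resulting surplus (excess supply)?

Equilibrium price would be P* = 46.5, so the floor at 49 binds.
At P = 49: Qd = 13.5, Qs = 32.25.
Surplus = 32.25 − 13.5 = 18.75.

Surplus = 18.75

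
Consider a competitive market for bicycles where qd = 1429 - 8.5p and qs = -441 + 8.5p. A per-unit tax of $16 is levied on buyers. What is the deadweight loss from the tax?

Pre-tax equilibrium: p* = 110, q* = 494.
Tax on buyers shifts demand to qd = 1429 − 8.5(p + 16) = 1293 - 8.5p.
1293 - 8.5p = -441 + 8.5p gives seller price ps = 102; buyers pay pb = 102 + 16 = 118.
New quantity: q = 1429 − 8.5(118) = 426.
DWL = ½ × 16 × (494 − 426) = 544.

Deadweight loss = 544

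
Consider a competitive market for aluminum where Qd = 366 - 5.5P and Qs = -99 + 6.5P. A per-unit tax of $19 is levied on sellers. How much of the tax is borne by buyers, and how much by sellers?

Buyers bear 247/24, sellers bear 209/24

Pre-tax equilibrium: P* = 38.75, Q* = 152.875.
Tax on sellers shifts supply to Qs = -99 + 6.5(P − 19) = -222.5 + 6.5P.
366 - 5.5P = -222.5 + 6.5P gives buyer price Pb = 1177/24; sellers receive Ps = 1177/24 − 19 = 721/24.
New quantity: Q = 366 − 5.5(1177/24) = 4621/48.
Buyer burden = 1177/24 − 38.75 = 247/24; seller burden = 38.75 − 721/24 = 209/24.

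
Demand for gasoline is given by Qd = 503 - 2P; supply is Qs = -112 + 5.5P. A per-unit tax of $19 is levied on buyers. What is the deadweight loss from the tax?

Pre-tax equilibrium: P* = 82, Q* = 339.
Tax on buyers shifts demand to Qd = 503 − 2(P + 19) = 465 - 2P.
465 - 2P = -112 + 5.5P gives seller price Ps = 1154/15; buyers pay Pb = 1154/15 + 19 = 1439/15.
New quantity: Q = 503 − 2(1439/15) = 4667/15.
DWL = ½ × 19 × (339 − 4667/15) = 3971/15.

Deadweight loss = 3971/15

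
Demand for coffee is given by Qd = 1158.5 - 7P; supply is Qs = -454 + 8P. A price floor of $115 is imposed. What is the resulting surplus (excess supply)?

Equilibrium price would be P* = 107.5, so the floor at 115 binds.
At P = 115: Qd = 353.5, Qs = 466.
Surplus = 466 − 353.5 = 112.5.

Surplus = 112.5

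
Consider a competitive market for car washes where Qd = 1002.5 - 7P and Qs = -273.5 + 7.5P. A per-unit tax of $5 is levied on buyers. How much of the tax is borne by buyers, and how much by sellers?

Buyers bear 75/29, sellers bear 70/29

Pre-tax equilibrium: P* = 88, Q* = 386.5.
Tax on buyers shifts demand to Qd = 1002.5 − 7(P + 5) = 967.5 - 7P.
967.5 - 7P = -273.5 + 7.5P gives seller price Ps = 2482/29; buyers pay Pb = 2482/29 + 5 = 2627/29.
New quantity: Q = 1002.5 − 7(2627/29) = 21367/58.
Buyer burden = 2627/29 − 88 = 75/29; seller burden = 88 − 2482/29 = 70/29.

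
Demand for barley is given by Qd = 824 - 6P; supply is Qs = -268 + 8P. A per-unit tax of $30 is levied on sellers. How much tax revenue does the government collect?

Tax revenue = 53160/7

Pre-tax equilibrium: P* = 78, Q* = 356.
Tax on sellers shifts supply to Qs = -268 + 8(P − 30) = -508 + 8P.
824 - 6P = -508 + 8P gives buyer price Pb = 666/7; sellers receive Ps = 666/7 − 30 = 456/7.
New quantity: Q = 824 − 6(666/7) = 1772/7.
Revenue = 30 × 1772/7 = 53160/7.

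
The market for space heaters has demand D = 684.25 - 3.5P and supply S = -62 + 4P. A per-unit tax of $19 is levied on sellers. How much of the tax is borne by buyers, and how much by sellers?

Pre-tax equilibrium: P* = 99.5, Q* = 336.
Tax on sellers shifts supply to S = -62 + 4(P − 19) = -138 + 4P.
684.25 - 3.5P = -138 + 4P gives buyer price Pb = 3289/30; sellers receive Ps = 3289/30 − 19 = 2719/30.
New quantity: Q = 684.25 − 3.5(3289/30) = 4508/15.
Buyer burden = 3289/30 − 99.5 = 152/15; seller burden = 99.5 − 2719/30 = 133/15.

Buyers bear 152/15, sellers bear 133/15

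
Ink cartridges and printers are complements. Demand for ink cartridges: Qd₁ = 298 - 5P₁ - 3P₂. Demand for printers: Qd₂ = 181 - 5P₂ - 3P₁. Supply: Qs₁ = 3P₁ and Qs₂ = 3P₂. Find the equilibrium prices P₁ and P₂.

P₁ = 1841/55, P₂ = 554/55

Market 1: 298 - 5P₁ - 3P₂ = 3P₁ → 8P₁ + 3P₂ = 298.
Market 2: 8P₂ + 3P₁ = 181.
Eliminating P₂: 8×(1) − 3×(2) gives 55P₁ = 1841, so P₁ = 1841/55.
Back-substitute into (2): P₂ = (181 − 3×1841/55) / 8 = 554/55.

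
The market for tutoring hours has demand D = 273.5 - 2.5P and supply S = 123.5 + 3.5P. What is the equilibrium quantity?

Q* = 211

Set D = S: 273.5 - 2.5P = 123.5 + 3.5P.
150 = 6P, so P* = 25.
Q* = 273.5 − 2.5(25) = 211.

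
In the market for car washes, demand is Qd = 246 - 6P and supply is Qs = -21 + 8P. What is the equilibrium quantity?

Q* = 921/7

Set Qd = Qs: 246 - 6P = -21 + 8P.
267 = 14P, so P* = 267/14.
Q* = 246 − 6(267/14) = 921/7.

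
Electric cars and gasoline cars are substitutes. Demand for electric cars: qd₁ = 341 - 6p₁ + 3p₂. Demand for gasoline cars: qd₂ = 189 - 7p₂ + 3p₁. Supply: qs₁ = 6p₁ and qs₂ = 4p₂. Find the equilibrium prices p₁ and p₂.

p₁ = 4318/123, p₂ = 1097/41

Market 1: 341 - 6p₁ + 3p₂ = 6p₁ → 12p₁ - 3p₂ = 341.
Market 2: 11p₂ - 3p₁ = 189.
Eliminating p₂: 11×(1) + 3×(2) gives 123p₁ = 4318, so p₁ = 4318/123.
Back-substitute into (2): p₂ = (189 + 3×4318/123) / 11 = 1097/41.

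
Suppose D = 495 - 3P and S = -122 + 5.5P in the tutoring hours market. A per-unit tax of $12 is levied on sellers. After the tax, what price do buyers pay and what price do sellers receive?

Pre-tax equilibrium: P* = 1234/17, Q* = 4713/17.
Tax on sellers shifts supply to S = -122 + 5.5(P − 12) = -188 + 5.5P.
495 - 3P = -188 + 5.5P gives buyer price Pb = 1366/17; sellers receive Ps = 1366/17 − 12 = 1162/17.
New quantity: Q = 495 − 3(1366/17) = 4317/17.

Buyers pay 1366/17, sellers receive 1162/17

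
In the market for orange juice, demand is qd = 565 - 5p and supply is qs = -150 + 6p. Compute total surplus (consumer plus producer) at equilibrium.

Total surplus = 10560

Equilibrium: 565 - 5p = -150 + 6p gives p* = 65, q* = 240.
Demand choke price: p = 113; supply starts at p = 25.
CS = ½(113 − 65)(240) = 5760; PS = ½(65 − 25)(240) = 4800.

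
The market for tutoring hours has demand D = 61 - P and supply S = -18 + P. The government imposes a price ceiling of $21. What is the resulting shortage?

Shortage = 37

Equilibrium price would be P* = 39.5, so the ceiling at 21 binds.
At P = 21: D = 61 − 1(21) = 40, S = -18 + 1(21) = 3.
Shortage = 40 − 3 = 37.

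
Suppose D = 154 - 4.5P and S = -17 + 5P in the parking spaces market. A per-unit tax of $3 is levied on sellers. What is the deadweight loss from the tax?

Pre-tax equilibrium: P* = 18, Q* = 73.
Tax on sellers shifts supply to S = -17 + 5(P − 3) = -32 + 5P.
154 - 4.5P = -32 + 5P gives buyer price Pb = 372/19; sellers receive Ps = 372/19 − 3 = 315/19.
New quantity: Q = 154 − 4.5(372/19) = 1252/19.
DWL = ½ × 3 × (73 − 1252/19) = 405/38.

Deadweight loss = 405/38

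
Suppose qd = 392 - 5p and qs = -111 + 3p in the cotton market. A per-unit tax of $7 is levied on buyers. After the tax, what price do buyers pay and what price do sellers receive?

Pre-tax equilibrium: p* = 62.875, q* = 77.625.
Tax on buyers shifts demand to qd = 392 − 5(p + 7) = 357 - 5p.
357 - 5p = -111 + 3p gives seller price ps = 58.5; buyers pay pb = 58.5 + 7 = 65.5.
New quantity: q = 392 − 5(65.5) = 64.5.

Buyers pay $65.5, sellers receive $58.5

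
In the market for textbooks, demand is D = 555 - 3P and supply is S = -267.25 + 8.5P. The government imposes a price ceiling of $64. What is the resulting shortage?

Shortage = 86.25

Equilibrium price would be P* = 71.5, so the ceiling at 64 binds.
At P = 64: D = 555 − 3(64) = 363, S = -267.25 + 8.5(64) = 276.75.
Shortage = 363 − 276.75 = 86.25.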